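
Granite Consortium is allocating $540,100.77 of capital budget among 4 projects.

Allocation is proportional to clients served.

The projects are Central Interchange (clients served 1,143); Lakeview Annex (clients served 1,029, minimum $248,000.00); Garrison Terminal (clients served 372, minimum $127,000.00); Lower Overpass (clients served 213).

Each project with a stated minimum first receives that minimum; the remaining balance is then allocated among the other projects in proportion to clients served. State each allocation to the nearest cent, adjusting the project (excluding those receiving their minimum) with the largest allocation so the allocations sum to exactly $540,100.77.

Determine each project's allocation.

Guaranteed amounts: Lakeview Annex $248,000.00; Garrison Terminal $127,000.00. Remaining pool $165,100.77.
Remaining pool split over remaining clients served 1,356: Central Interchange 139,166.7995 → $139,166.80; Lower Overpass 25,933.9705 → $25,933.97.

Central Interchange: $139,166.80 | Lakeview Annex: $248,000.00 | Garrison Terminal: $127,000.00 | Lower Overpass: $25,933.97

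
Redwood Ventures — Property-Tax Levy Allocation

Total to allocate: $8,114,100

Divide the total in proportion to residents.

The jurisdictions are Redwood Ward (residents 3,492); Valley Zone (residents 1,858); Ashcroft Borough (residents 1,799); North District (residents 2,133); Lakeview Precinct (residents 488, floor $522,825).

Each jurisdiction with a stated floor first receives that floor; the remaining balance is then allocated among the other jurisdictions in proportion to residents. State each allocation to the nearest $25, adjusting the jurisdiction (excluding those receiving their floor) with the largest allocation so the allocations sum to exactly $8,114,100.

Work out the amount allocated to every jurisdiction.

Redwood Ward: $2,855,925; Valley Zone: $1,519,575; Ashcroft Borough: $1,471,300; North District: $1,744,475; Lakeview Precinct: $522,825

Minimums first: Lakeview Precinct $522,825. Remaining pool $7,591,275.
Remaining pool split over remaining residents 9,282: Redwood Ward 2,855,928.93 → $2,855,925; Valley Zone 1,519,563.56 → $1,519,575; Ashcroft Borough 1,471,310.46 → $1,471,300; North District 1,744,472.05 → $1,744,475.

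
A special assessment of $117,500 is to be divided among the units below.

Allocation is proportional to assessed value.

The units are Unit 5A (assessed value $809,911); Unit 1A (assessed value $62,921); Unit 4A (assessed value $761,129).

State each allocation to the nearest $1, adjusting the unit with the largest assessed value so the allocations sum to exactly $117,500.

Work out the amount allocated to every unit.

Combined assessed value = 1,633,961.
Unrounded shares: Unit 5A 809,911/1,633,961 × $117,500 = 58,241.62; Unit 1A 62,921/1,633,961 × $117,500 = 4,524.72; Unit 4A 761,129/1,633,961 × $117,500 = 54,733.65.
After rounding ($1): Unit 5A $58,242; Unit 1A $4,525; Unit 4A $54,734. Sum = $117,501.
Difference $117,500 − $117,501 = −$1 applied to largest assessed value (Unit 5A): Unit 5A becomes $58,241.

Unit 5A: $58,241 | Unit 1A: $4,525 | Unit 4A: $54,734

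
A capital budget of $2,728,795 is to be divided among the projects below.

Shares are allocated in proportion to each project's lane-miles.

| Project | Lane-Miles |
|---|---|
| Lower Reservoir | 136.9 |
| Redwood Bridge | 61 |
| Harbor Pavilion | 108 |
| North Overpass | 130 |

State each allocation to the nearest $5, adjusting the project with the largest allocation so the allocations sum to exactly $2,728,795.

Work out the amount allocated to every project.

Combined lane-miles = 435.9.
Unrounded shares: Lower Reservoir 136.9/435.9 × $2,728,795 = 857,013.16; Redwood Bridge 61/435.9 × $2,728,795 = 381,868.54; Harbor Pavilion 108/435.9 × $2,728,795 = 676,095.11; North Overpass 130/435.9 × $2,728,795 = 813,818.19.
Rounded to nearest $5: Lower Reservoir $857,015; Redwood Bridge $381,870; Harbor Pavilion $676,095; North Overpass $813,820. Sum = $2,728,800.
Difference $2,728,795 − $2,728,800 = −$5 applied to largest allocation (Lower Reservoir): Lower Reservoir becomes $857,010.

Lower Reservoir: $857,010 | Redwood Bridge: $381,870 | Harbor Pavilion: $676,095 | North Overpass: $813,820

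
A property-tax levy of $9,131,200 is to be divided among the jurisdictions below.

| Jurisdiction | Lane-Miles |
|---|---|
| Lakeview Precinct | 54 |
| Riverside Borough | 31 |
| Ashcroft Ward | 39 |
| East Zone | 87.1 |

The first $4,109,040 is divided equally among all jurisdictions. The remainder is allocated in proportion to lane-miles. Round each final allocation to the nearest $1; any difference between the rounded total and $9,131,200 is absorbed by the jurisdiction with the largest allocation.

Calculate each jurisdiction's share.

Lakeview Precinct: $2,311,943; Riverside Borough: $1,764,763; Ashcroft Ward: $1,955,087; East Zone: $3,099,407

$4,109,040 shared equally gives $1,027,260 per jurisdiction.
Remainder $5,022,160 by lane-miles (total 211.1): Lakeview Precinct 1,284,683.28 → $1,284,683; Riverside Borough 737,503.36 → $737,503; Ashcroft Ward 927,826.81 → $927,827; East Zone 2,072,146.55 → $2,072,147.
Totals: Lakeview Precinct $1,027,260 + $1,284,683 = $2,311,943; Riverside Borough $1,027,260 + $737,503 = $1,764,763; Ashcroft Ward $1,027,260 + $927,827 = $1,955,087; East Zone $1,027,260 + $2,072,147 = $3,099,407.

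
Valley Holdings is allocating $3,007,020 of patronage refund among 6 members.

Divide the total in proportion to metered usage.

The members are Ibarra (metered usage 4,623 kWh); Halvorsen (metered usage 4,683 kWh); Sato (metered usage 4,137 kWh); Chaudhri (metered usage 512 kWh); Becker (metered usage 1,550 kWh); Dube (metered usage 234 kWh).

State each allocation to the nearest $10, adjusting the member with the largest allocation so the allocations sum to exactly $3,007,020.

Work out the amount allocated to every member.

Metered usage total: 15,739.
Unrounded shares: Ibarra 4,623/15,739 × $3,007,020 = 883,248.84; Halvorsen 4,683/15,739 × $3,007,020 = 894,712.16; Sato 4,137/15,739 × $3,007,020 = 790,395.94; Chaudhri 512/15,739 × $3,007,020 = 97,820.33; Becker 1,550/15,739 × $3,007,020 = 296,135.78; Dube 234/15,739 × $3,007,020 = 44,706.95.
Rounded to nearest $10: Ibarra $883,250; Halvorsen $894,710; Sato $790,400; Chaudhri $97,820; Becker $296,140; Dube $44,710. Sum = $3,007,030.
Difference $3,007,020 − $3,007,030 = −$10 applied to largest allocation (Halvorsen): Halvorsen becomes $894,700.

Ibarra: $883,250 | Halvorsen: $894,700 | Sato: $790,400 | Chaudhri: $97,820 | Becker: $296,140 | Dube: $44,710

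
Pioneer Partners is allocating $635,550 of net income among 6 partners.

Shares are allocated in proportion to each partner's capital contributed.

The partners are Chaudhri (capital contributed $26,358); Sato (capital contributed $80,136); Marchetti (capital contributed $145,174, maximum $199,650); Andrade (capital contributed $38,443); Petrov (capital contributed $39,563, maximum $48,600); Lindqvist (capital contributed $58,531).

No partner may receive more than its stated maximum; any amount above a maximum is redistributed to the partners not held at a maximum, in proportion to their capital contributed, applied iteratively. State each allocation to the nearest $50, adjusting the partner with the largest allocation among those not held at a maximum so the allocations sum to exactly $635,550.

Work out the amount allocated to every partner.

Sum of capital contributed: 388,205.
Pro-rata shares before constraints: Chaudhri 43,152.01; Sato 131,194.69; Marchetti 237,671.68; Andrade 62,936.98; Petrov 64,770.58; Lindqvist 95,824.05.
Held at cap: Marchetti ($199,650), Petrov ($48,600); balance $387,300 reallocated over remaining capital contributed 203,468.
Shares after redistribution: Chaudhri 50,172.28 → $50,150; Sato 152,538.35 → $152,550; Andrade 73,176.00 → $73,200; Lindqvist 111,413.37 → $111,400.

Chaudhri: $50,150 · Sato: $152,550 · Marchetti: $199,650 · Andrade: $73,200 · Petrov: $48,600 · Lindqvist: $111,400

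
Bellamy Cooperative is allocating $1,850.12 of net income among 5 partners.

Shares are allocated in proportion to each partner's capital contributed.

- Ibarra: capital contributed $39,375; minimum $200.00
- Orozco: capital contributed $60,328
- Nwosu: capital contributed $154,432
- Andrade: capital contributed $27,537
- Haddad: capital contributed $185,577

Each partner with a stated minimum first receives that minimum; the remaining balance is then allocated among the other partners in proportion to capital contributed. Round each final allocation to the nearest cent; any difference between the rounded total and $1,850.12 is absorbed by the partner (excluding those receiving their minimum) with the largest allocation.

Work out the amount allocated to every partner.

Ibarra: $200.00; Orozco: $232.66; Nwosu: $595.58; Andrade: $106.20; Haddad: $715.68

Guaranteed amounts: Ibarra $200.00. Remaining pool $1,650.12.
Remaining pool split over remaining capital contributed 427,874: Orozco 232.6583 → $232.66; Nwosu 595.5756 → $595.58; Andrade 106.1980 → $106.20; Haddad 715.6881 → $715.69.
Rounding difference −$0.01 applied to Haddad → $715.68.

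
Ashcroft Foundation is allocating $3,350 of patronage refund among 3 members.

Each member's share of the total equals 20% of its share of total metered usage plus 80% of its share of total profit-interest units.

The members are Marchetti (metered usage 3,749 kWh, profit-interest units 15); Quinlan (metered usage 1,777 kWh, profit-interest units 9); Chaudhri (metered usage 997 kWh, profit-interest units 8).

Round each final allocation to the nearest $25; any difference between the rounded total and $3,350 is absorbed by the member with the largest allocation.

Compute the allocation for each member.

Totals — metered usage 6,523, profit-interest units 32.
Blended shares (20% metered usage + 80% profit-interest units): Marchetti 0.4899; Quinlan 0.2795; Chaudhri 0.2306.
Raw shares: Marchetti 1,641.32; Quinlan 936.27; Chaudhri 772.41.
After rounding ($25): Marchetti $1,650; Quinlan $925; Chaudhri $775. Sum = $3,350.
Rounded total matches; no reconciliation needed.

Marchetti: $1,650 | Quinlan: $925 | Chaudhri: $775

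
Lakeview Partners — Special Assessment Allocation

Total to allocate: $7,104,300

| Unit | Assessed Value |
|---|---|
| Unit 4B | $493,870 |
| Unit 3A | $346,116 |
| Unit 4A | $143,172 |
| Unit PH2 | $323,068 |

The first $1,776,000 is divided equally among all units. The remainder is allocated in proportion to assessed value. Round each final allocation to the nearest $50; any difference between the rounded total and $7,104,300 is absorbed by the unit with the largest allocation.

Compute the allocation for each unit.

Unit 4B: $2,458,600 · Unit 3A: $1,855,850 · Unit 4A: $1,028,000 · Unit PH2: $1,761,850

$1,776,000 shared equally gives $444,000 per unit.
Remainder $5,328,300 by assessed value (total 1,306,226): Unit 4B 2,014,572.92 → $2,014,550; Unit 3A 1,411,861.26 → $1,411,850; Unit 4A 584,020.96 → $584,000; Unit PH2 1,317,844.86 → $1,317,850.
Rounding difference +$50 on remainder applied to Unit 4B.
Totals: Unit 4B $444,000 + $2,014,600 = $2,458,600; Unit 3A $444,000 + $1,411,850 = $1,855,850; Unit 4A $444,000 + $584,000 = $1,028,000; Unit PH2 $444,000 + $1,317,850 = $1,761,850.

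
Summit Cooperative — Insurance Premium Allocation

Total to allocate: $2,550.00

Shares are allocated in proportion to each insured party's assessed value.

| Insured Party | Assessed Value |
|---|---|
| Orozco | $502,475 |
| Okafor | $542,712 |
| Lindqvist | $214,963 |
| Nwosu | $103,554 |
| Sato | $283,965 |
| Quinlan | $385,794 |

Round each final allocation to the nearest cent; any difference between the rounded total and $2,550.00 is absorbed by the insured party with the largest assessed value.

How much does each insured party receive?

Orozco: $630.11; Okafor: $680.57; Lindqvist: $269.57; Nwosu: $129.86; Sato: $356.10; Quinlan: $483.79

Total assessed value = 502,475 + 542,712 + 214,963 + 103,554 + 283,965 + 385,794 = 2,033,463.
Raw shares: Orozco 630.1129; Okafor 680.5708; Lindqvist 269.5676; Nwosu 129.8586; Sato 356.0973; Quinlan 483.7928.
Rounded to nearest cent: Orozco $630.11; Okafor $680.57; Lindqvist $269.57; Nwosu $129.86; Sato $356.10; Quinlan $483.79. Sum = $2,550.00.
No rounding difference to absorb.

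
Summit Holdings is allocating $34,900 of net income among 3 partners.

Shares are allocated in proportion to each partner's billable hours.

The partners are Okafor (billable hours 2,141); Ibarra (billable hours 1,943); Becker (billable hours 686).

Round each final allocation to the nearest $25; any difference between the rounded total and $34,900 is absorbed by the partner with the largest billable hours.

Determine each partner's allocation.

Okafor: $15,650 · Ibarra: $14,225 · Becker: $5,025

Billable hours total: 2,141 + 1,943 + 686 = 4,770.
Unrounded shares: Okafor 15,664.76; Ibarra 14,216.08; Becker 5,019.16.
At nearest $25: Okafor $15,675; Ibarra $14,225; Becker $5,025. Sum = $34,925.
Difference $34,900 − $34,925 = −$25 applied to largest billable hours (Okafor): Okafor becomes $15,650.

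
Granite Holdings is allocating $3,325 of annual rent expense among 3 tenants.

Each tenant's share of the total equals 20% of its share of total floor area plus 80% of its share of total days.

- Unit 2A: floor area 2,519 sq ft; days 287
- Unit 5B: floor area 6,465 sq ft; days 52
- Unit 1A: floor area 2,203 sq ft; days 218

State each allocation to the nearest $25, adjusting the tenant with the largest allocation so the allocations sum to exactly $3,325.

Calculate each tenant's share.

Unit 2A: $1,525 | Unit 5B: $625 | Unit 1A: $1,175

Floor area total 11,187; days total 557.
Blended shares (20% floor area + 80% days): Unit 2A 0.4572; Unit 5B 0.1903; Unit 1A 0.3525.
Unrounded shares: Unit 2A 1,520.33; Unit 5B 632.64; Unit 1A 1,172.03.
Rounded to nearest $25: Unit 2A $1,525; Unit 5B $625; Unit 1A $1,175. Sum = $3,325.
Sum already equals the total — no adjustment.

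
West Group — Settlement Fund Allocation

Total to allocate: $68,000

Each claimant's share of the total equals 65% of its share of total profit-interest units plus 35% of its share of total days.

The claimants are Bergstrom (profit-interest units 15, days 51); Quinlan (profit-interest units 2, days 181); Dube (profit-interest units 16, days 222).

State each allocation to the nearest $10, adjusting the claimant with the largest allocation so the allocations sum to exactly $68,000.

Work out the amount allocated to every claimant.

Bergstrom: $22,760 | Quinlan: $12,170 | Dube: $33,070

Totals — profit-interest units 33, days 454.
Combined weights (65% profit-interest units + 35% days): Bergstrom 0.3348; Quinlan 0.1789; Dube 0.4863.
Unrounded shares: Bergstrom 22,764.48; Quinlan 12,167.33; Dube 33,068.19.
After rounding ($10): Bergstrom $22,760; Quinlan $12,170; Dube $33,070. Sum = $68,000.
Rounded total matches; no reconciliation needed.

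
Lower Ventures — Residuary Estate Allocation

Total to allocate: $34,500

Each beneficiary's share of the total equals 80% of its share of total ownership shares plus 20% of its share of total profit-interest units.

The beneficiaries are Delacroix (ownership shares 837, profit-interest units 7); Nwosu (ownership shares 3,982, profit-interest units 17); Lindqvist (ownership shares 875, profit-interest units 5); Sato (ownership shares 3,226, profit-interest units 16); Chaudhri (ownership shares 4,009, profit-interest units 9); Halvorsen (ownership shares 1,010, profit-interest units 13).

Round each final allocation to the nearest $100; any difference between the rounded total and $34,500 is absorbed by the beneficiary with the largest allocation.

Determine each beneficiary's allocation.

Delacroix: $2,400; Nwosu: $9,700; Lindqvist: $2,200; Sato: $8,000; Chaudhri: $8,900; Halvorsen: $3,300

Ownership shares total 13,939; profit-interest units total 67.
Blended shares (80% ownership shares + 20% profit-interest units): Delacroix 0.0689; Nwosu 0.2793; Lindqvist 0.0651; Sato 0.2329; Chaudhri 0.2570; Halvorsen 0.0968.
Raw shares: Delacroix 2,378.20; Nwosu 9,635.33; Lindqvist 2,247.47; Sato 8,035.42; Chaudhri 8,864.91; Halvorsen 3,338.66.
After rounding ($100): Delacroix $2,400; Nwosu $9,600; Lindqvist $2,200; Sato $8,000; Chaudhri $8,900; Halvorsen $3,300. Sum = $34,400.
Difference $34,500 − $34,400 = +$100 applied to largest allocation (Nwosu): Nwosu becomes $9,700.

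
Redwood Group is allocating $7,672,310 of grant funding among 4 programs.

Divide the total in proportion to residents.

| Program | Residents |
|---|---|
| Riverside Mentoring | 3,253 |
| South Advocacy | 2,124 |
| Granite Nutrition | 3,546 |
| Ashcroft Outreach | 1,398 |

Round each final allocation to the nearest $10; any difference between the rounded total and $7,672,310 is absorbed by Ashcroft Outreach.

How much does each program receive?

Riverside Mentoring: $2,418,180 | South Advocacy: $1,578,920 | Granite Nutrition: $2,635,990 | Ashcroft Outreach: $1,039,220

Combined residents = 10,321.
Raw shares: Riverside Mentoring 3,253/10,321 × $7,672,310 = 2,418,178.90; South Advocacy 2,124/10,321 × $7,672,310 = 1,578,915.46; Granite Nutrition 3,546/10,321 × $7,672,310 = 2,635,985.98; Ashcroft Outreach 1,398/10,321 × $7,672,310 = 1,039,229.67.
Rounded to nearest $10: Riverside Mentoring $2,418,180; South Advocacy $1,578,920; Granite Nutrition $2,635,990; Ashcroft Outreach $1,039,230. Sum = $7,672,320.
Difference $7,672,310 − $7,672,320 = −$10 applied to Ashcroft Outreach: Ashcroft Outreach becomes $1,039,220.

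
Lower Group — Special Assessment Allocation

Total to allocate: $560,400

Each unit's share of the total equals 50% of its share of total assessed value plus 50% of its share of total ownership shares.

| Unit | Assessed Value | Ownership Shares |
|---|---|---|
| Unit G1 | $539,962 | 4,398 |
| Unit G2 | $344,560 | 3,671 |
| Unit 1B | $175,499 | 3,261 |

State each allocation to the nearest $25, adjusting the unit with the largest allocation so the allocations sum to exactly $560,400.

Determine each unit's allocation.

Totals — assessed value 1,060,021, ownership shares 11,330.
Composite weights (50% assessed value + 50% ownership shares): Unit G1 0.4488; Unit G2 0.3245; Unit 1B 0.2267.
Raw shares: Unit G1 251,496.60; Unit G2 181,865.83; Unit 1B 127,037.57.
At nearest $25: Unit G1 $251,500; Unit G2 $181,875; Unit 1B $127,050. Sum = $560,425.
Difference $560,400 − $560,425 = −$25 applied to largest allocation (Unit G1): Unit G1 becomes $251,475.

Unit G1: $251,475; Unit G2: $181,875; Unit 1B: $127,050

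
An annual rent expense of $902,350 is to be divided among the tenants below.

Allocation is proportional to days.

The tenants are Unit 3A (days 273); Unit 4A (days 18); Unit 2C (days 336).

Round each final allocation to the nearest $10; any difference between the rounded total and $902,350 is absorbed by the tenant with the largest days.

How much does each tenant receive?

Unit 3A: $392,890 · Unit 4A: $25,900 · Unit 2C: $483,560

Combined days = 273 + 18 + 336 = 627.
Pro-rata amounts: Unit 3A 392,889.23; Unit 4A 25,904.78; Unit 2C 483,555.98.
At nearest $10: Unit 3A $392,890; Unit 4A $25,900; Unit 2C $483,560. Sum = $902,350.
No rounding difference to absorb.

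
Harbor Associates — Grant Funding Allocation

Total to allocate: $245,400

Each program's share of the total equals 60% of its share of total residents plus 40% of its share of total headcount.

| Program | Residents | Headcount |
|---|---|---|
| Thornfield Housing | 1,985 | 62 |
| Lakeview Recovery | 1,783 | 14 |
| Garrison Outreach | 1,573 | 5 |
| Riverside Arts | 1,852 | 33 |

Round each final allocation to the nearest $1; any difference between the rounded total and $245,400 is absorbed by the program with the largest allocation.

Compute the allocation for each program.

Residents total 7,193; headcount total 114.
Blended shares (60% residents + 40% headcount): Thornfield Housing 0.3831; Lakeview Recovery 0.1979; Garrison Outreach 0.1488; Riverside Arts 0.2703.
Unrounded shares: Thornfield Housing 94,018.02; Lakeview Recovery 48,552.57; Garrison Outreach 36,504.42; Riverside Arts 66,324.99.
At nearest $1: Thornfield Housing $94,018; Lakeview Recovery $48,553; Garrison Outreach $36,504; Riverside Arts $66,325. Sum = $245,400.
Rounded total matches; no reconciliation needed.

Thornfield Housing: $94,018 | Lakeview Recovery: $48,553 | Garrison Outreach: $36,504 | Riverside Arts: $66,325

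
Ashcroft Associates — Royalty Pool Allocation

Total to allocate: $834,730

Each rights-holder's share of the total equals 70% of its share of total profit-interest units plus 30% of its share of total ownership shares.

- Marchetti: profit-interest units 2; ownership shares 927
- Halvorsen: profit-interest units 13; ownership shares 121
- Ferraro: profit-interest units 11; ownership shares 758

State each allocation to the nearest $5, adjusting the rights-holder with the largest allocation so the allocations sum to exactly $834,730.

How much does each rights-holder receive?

Totals — profit-interest units 26, ownership shares 1,806.
Blended shares (70% profit-interest units + 30% ownership shares): Marchetti 0.2078; Halvorsen 0.3701; Ferraro 0.4221.
Raw shares: Marchetti 173,484.33; Halvorsen 308,933.30; Ferraro 352,312.38.
At nearest $5: Marchetti $173,485; Halvorsen $308,935; Ferraro $352,310. Sum = $834,730.
Rounded total matches; no reconciliation needed.

Marchetti: $173,485; Halvorsen: $308,935; Ferraro: $352,310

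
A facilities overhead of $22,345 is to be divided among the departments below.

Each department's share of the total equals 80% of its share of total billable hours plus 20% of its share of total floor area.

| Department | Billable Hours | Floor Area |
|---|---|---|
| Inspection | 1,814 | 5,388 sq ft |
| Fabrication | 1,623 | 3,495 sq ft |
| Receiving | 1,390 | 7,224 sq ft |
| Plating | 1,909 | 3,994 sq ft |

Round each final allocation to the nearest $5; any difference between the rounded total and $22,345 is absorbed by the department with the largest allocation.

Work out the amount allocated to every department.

Billable hours total 6,736; floor area total 20,101.
Composite weights (80% billable hours + 20% floor area): Inspection 0.2690; Fabrication 0.2275; Receiving 0.2370; Plating 0.2665.
Raw shares: Inspection 6,011.89; Fabrication 5,084.15; Receiving 5,294.87; Plating 5,954.08.
After rounding ($5): Inspection $6,010; Fabrication $5,085; Receiving $5,295; Plating $5,955. Sum = $22,345.
Rounded total matches; no reconciliation needed.

Inspection: $6,010; Fabrication: $5,085; Receiving: $5,295; Plating: $5,955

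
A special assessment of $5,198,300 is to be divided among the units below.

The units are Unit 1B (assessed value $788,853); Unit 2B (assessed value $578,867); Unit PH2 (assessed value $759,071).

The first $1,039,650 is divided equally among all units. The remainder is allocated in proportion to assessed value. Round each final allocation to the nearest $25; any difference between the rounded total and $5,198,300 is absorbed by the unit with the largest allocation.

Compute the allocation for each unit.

Equal tier: $1,039,650 ÷ 3 = $346,550 apiece.
Remainder $4,158,650 by assessed value (total 2,126,791): Unit 1B 1,542,494.55 → $1,542,500; Unit 2B 1,131,895.54 → $1,131,900; Unit PH2 1,484,259.91 → $1,484,250.
Totals: Unit 1B $346,550 + $1,542,500 = $1,889,050; Unit 2B $346,550 + $1,131,900 = $1,478,450; Unit PH2 $346,550 + $1,484,250 = $1,830,800.

Unit 1B: $1,889,050; Unit 2B: $1,478,450; Unit PH2: $1,830,800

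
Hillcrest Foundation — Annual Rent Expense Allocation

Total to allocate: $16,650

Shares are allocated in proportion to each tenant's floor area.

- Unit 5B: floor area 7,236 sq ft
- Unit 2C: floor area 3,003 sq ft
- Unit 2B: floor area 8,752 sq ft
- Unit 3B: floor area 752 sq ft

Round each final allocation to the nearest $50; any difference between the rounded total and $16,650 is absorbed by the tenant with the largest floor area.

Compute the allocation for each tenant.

Floor area total: 19,743.
Pro-rata amounts: Unit 5B 7,236/19,743 × $16,650 = 6,102.39; Unit 2C 3,003/19,743 × $16,650 = 2,532.54; Unit 2B 8,752/19,743 × $16,650 = 7,380.88; Unit 3B 752/19,743 × $16,650 = 634.19.
At nearest $50: Unit 5B $6,100; Unit 2C $2,550; Unit 2B $7,400; Unit 3B $650. Sum = $16,700.
Difference $16,650 − $16,700 = −$50 applied to largest floor area (Unit 2B): Unit 2B becomes $7,350.

Unit 5B: $6,100 | Unit 2C: $2,550 | Unit 2B: $7,350 | Unit 3B: $650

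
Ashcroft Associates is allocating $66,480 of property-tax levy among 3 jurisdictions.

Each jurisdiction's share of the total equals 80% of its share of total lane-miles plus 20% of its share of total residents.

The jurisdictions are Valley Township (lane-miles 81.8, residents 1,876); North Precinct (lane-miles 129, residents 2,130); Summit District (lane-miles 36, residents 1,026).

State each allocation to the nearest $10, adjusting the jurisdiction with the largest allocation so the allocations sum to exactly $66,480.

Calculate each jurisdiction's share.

Lane-miles total 246.8; residents total 5,032.
Blended shares (80% lane-miles + 20% residents): Valley Township 0.3397; North Precinct 0.5028; Summit District 0.1575.
Pro-rata amounts: Valley Township 22,584.37; North Precinct 33,426.84; Summit District 10,468.78.
Rounded to nearest $10: Valley Township $22,580; North Precinct $33,430; Summit District $10,470. Sum = $66,480.
No rounding difference to absorb.

Valley Township: $22,580; North Precinct: $33,430; Summit District: $10,470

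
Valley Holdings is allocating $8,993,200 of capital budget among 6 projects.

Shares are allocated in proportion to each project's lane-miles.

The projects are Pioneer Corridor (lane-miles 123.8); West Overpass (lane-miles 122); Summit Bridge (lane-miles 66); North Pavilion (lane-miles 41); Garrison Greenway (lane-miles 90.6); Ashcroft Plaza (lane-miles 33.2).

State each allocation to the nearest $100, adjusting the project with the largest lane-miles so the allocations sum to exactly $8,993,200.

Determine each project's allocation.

Total lane-miles = 123.8 + 122 + 66 + 41 + 90.6 + 33.2 = 476.6.
Unrounded shares: Pioneer Corridor 2,336,043.14; West Overpass 2,302,078.05; Summit Bridge 1,245,386.49; North Pavilion 773,649.18; Garrison Greenway 1,709,576.00; Ashcroft Plaza 626,467.14.
Rounded to nearest $100: Pioneer Corridor $2,336,000; West Overpass $2,302,100; Summit Bridge $1,245,400; North Pavilion $773,600; Garrison Greenway $1,709,600; Ashcroft Plaza $626,500. Sum = $8,993,200.
Sum already equals the total — no adjustment.

Pioneer Corridor: $2,336,000; West Overpass: $2,302,100; Summit Bridge: $1,245,400; North Pavilion: $773,600; Garrison Greenway: $1,709,600; Ashcroft Plaza: $626,500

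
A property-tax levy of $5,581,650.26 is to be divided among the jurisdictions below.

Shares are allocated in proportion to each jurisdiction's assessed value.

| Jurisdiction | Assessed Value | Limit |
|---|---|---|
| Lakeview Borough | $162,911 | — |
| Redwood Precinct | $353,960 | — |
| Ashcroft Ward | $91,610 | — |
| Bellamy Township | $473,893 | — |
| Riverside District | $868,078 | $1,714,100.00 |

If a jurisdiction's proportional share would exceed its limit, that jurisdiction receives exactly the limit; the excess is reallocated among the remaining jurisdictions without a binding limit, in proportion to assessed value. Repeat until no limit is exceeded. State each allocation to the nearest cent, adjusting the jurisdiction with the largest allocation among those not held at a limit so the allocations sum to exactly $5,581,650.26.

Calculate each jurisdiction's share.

Combined assessed value = 1,950,452.
Proportional shares (ignoring caps): Lakeview Borough 466,205.8977; Redwood Precinct 1,012,934.9125; Ashcroft Ward 262,162.2990; Bellamy Township 1,356,149.7472; Riverside District 2,484,197.4037.
Capped: Riverside District ($1,714,100.00); residual $3,867,550.26 reallocated over remaining assessed value 1,082,374.
Redistributed shares: Lakeview Borough 582,115.3136 → $582,115.31; Redwood Precinct 1,264,773.6273 → $1,264,773.63; Ashcroft Ward 327,341.8239 → $327,341.82; Bellamy Township 1,693,319.4953 → $1,693,319.50.

Lakeview Borough: $582,115.31 · Redwood Precinct: $1,264,773.63 · Ashcroft Ward: $327,341.82 · Bellamy Township: $1,693,319.50 · Riverside District: $1,714,100.00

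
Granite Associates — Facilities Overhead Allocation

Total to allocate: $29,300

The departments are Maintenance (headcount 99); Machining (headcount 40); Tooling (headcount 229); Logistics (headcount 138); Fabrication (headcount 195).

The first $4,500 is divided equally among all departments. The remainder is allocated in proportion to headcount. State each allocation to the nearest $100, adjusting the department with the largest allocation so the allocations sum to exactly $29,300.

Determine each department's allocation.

Maintenance: $4,400 · Machining: $2,300 · Tooling: $9,000 · Logistics: $5,800 · Fabrication: $7,800

Equal tier: $4,500 ÷ 5 = $900 apiece.
Remainder $24,800 by headcount (total 701): Maintenance 3,502.43 → $3,500; Machining 1,415.12 → $1,400; Tooling 8,101.57 → $8,100; Logistics 4,882.17 → $4,900; Fabrication 6,898.72 → $6,900.
Totals: Maintenance $900 + $3,500 = $4,400; Machining $900 + $1,400 = $2,300; Tooling $900 + $8,100 = $9,000; Logistics $900 + $4,900 = $5,800; Fabrication $900 + $6,900 = $7,800.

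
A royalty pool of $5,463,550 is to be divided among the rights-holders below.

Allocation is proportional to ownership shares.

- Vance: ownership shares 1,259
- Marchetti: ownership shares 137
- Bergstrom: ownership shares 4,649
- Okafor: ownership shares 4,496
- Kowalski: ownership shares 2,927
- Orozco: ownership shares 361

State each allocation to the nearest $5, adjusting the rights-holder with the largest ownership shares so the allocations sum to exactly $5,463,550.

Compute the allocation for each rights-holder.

Total ownership shares = 1,259 + 137 + 4,649 + 4,496 + 2,927 + 361 = 13,829.
Pro-rata amounts: Vance 497,404.69; Marchetti 54,125.85; Bergstrom 1,836,723.11; Okafor 1,776,276.00; Kowalski 1,156,396.76; Orozco 142,623.58.
Rounded to nearest $5: Vance $497,405; Marchetti $54,125; Bergstrom $1,836,725; Okafor $1,776,275; Kowalski $1,156,395; Orozco $142,625. Sum = $5,463,550.
Sum already equals the total — no adjustment.

Vance: $497,405 · Marchetti: $54,125 · Bergstrom: $1,836,725 · Okafor: $1,776,275 · Kowalski: $1,156,395 · Orozco: $142,625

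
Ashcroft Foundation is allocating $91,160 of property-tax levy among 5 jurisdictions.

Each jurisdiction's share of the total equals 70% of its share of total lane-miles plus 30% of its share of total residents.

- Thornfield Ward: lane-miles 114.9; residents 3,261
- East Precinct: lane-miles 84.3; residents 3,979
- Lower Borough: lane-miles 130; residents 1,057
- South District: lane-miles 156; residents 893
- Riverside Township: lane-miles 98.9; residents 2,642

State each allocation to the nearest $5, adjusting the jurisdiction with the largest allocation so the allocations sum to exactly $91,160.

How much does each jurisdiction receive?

Lane-miles total 584.1; residents total 11,832.
Composite weights (70% lane-miles + 30% residents): Thornfield Ward 0.2204; East Precinct 0.2019; Lower Borough 0.1826; South District 0.2096; Riverside Township 0.1855.
Pro-rata amounts: Thornfield Ward 20,089.98; East Precinct 18,406.54; Lower Borough 16,645.40; South District 19,106.80; Riverside Township 16,911.28.
After rounding ($5): Thornfield Ward $20,090; East Precinct $18,405; Lower Borough $16,645; South District $19,105; Riverside Township $16,910. Sum = $91,155.
Difference $91,160 − $91,155 = +$5 applied to largest allocation (Thornfield Ward): Thornfield Ward becomes $20,095.

Thornfield Ward: $20,095 | East Precinct: $18,405 | Lower Borough: $16,645 | South District: $19,105 | Riverside Township: $16,910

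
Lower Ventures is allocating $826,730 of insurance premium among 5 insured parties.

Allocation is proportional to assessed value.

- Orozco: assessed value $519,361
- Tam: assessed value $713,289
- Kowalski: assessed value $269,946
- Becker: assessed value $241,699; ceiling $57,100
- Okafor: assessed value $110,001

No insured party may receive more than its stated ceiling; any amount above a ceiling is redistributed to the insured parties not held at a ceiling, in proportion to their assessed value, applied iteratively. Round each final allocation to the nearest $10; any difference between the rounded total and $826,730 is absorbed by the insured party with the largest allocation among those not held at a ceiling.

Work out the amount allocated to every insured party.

Orozco: $247,870 | Tam: $340,430 | Kowalski: $128,830 | Becker: $57,100 | Okafor: $52,500

Sum of assessed value: 1,854,296.
Pro-rata shares before constraints: Orozco 231,554.90; Tam 318,016.87; Kowalski 120,354.28; Becker 107,760.47; Okafor 49,043.48.
Capped: Becker ($57,100); balance $769,630 reallocated over remaining assessed value 1,612,597.
Redistributed shares: Orozco 247,870.86 → $247,870; Tam 340,425.17 → $340,430; Kowalski 128,834.76 → $128,830; Okafor 52,499.21 → $52,500.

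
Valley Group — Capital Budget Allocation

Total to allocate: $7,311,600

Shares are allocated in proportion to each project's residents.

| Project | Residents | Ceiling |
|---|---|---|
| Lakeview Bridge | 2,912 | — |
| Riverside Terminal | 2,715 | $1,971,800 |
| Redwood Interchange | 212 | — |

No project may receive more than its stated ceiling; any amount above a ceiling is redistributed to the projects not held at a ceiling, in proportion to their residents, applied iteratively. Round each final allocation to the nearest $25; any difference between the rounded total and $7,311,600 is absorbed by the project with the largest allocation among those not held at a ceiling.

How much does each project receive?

Combined residents = 5,839.
Unconstrained shares: Lakeview Bridge 3,646,408.49; Riverside Terminal 3,399,724.95; Redwood Interchange 265,466.55.
Cap binds for Riverside Terminal ($1,971,800); balance $5,339,800 reallocated over remaining residents 3,124.
Redistributed shares: Lakeview Bridge 4,977,432.01 → $4,977,425; Redwood Interchange 362,367.99 → $362,375.

Lakeview Bridge: $4,977,425 · Riverside Terminal: $1,971,800 · Redwood Interchange: $362,375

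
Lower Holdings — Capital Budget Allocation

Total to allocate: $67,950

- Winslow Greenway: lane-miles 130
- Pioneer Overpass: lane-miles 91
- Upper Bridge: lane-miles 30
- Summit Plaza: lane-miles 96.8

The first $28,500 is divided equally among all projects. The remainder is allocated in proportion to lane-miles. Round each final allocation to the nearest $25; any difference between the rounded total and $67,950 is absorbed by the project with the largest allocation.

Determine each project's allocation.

First tranche $28,500 split equally: $7,125 each.
Remainder $39,450 by lane-miles (total 347.8): Winslow Greenway 14,745.54 → $14,750; Pioneer Overpass 10,321.88 → $10,325; Upper Bridge 3,402.82 → $3,400; Summit Plaza 10,979.76 → $10,975.
Totals: Winslow Greenway $7,125 + $14,750 = $21,875; Pioneer Overpass $7,125 + $10,325 = $17,450; Upper Bridge $7,125 + $3,400 = $10,525; Summit Plaza $7,125 + $10,975 = $18,100.

Winslow Greenway: $21,875 | Pioneer Overpass: $17,450 | Upper Bridge: $10,525 | Summit Plaza: $18,100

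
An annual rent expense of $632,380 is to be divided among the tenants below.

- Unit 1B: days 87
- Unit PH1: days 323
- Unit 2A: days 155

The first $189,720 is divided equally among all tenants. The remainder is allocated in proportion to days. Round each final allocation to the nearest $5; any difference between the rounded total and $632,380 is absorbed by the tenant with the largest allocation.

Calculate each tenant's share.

Unit 1B: $131,400; Unit PH1: $316,300; Unit 2A: $184,680

$189,720 shared equally gives $63,240 per tenant.
Remainder $442,660 by days (total 565): Unit 1B 68,161.81 → $68,160; Unit PH1 253,060.50 → $253,060; Unit 2A 121,437.70 → $121,440.
Totals: Unit 1B $63,240 + $68,160 = $131,400; Unit PH1 $63,240 + $253,060 = $316,300; Unit 2A $63,240 + $121,440 = $184,680.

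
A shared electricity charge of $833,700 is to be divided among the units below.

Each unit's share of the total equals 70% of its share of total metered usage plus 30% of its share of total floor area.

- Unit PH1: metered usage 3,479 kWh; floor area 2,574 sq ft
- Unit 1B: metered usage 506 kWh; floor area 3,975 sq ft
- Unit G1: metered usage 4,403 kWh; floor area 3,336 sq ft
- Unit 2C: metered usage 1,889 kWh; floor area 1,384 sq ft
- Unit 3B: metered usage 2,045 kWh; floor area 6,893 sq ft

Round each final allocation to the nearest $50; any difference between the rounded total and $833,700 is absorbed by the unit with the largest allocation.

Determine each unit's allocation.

Totals — metered usage 12,322, floor area 18,162.
Combined weights (70% metered usage + 30% floor area): Unit PH1 0.2402; Unit 1B 0.0944; Unit G1 0.3052; Unit 2C 0.1302; Unit 3B 0.2300.
Raw shares: Unit PH1 200,217.82; Unit 1B 78,704.95; Unit G1 254,473.51; Unit 2C 108,525.27; Unit 3B 191,778.45.
After rounding ($50): Unit PH1 $200,200; Unit 1B $78,700; Unit G1 $254,450; Unit 2C $108,550; Unit 3B $191,800. Sum = $833,700.
Rounded total matches; no reconciliation needed.

Unit PH1: $200,200 · Unit 1B: $78,700 · Unit G1: $254,450 · Unit 2C: $108,550 · Unit 3B: $191,800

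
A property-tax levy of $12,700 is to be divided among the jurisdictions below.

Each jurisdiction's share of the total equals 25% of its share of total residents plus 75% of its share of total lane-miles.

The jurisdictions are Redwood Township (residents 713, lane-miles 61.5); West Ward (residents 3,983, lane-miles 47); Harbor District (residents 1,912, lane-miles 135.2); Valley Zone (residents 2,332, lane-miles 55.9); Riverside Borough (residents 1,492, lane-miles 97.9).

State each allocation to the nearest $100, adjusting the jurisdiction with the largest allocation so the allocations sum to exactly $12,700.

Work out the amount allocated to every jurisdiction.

Redwood Township: $1,700; West Ward: $2,300; Harbor District: $3,900; Valley Zone: $2,000; Riverside Borough: $2,800

Totals — residents 10,432, lane-miles 397.5.
Blended shares (25% residents + 75% lane-miles): Redwood Township 0.1331; West Ward 0.1841; Harbor District 0.3009; Valley Zone 0.1614; Riverside Borough 0.2205.
Pro-rata amounts: Redwood Township 1,690.68; West Ward 2,338.46; Harbor District 3,821.62; Valley Zone 2,049.24; Riverside Borough 2,800.00.
At nearest $100: Redwood Township $1,700; West Ward $2,300; Harbor District $3,800; Valley Zone $2,000; Riverside Borough $2,800. Sum = $12,600.
Difference $12,700 − $12,600 = +$100 applied to largest allocation (Harbor District): Harbor District becomes $3,900.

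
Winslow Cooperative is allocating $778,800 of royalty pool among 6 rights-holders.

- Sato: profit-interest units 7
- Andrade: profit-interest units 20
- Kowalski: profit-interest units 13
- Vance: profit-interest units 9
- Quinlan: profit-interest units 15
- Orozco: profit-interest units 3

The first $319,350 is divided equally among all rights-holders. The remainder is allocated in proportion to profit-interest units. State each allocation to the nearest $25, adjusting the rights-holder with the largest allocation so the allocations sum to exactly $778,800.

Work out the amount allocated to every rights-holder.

Sato: $101,225; Andrade: $190,375; Kowalski: $142,375; Vance: $114,950; Quinlan: $156,075; Orozco: $73,800

Equal tier: $319,350 ÷ 6 = $53,225 apiece.
Remainder $459,450 by profit-interest units (total 67): Sato 48,002.24 → $48,000; Andrade 137,149.25 → $137,150; Kowalski 89,147.01 → $89,150; Vance 61,717.16 → $61,725; Quinlan 102,861.94 → $102,850; Orozco 20,572.39 → $20,575.
Totals: Sato $53,225 + $48,000 = $101,225; Andrade $53,225 + $137,150 = $190,375; Kowalski $53,225 + $89,150 = $142,375; Vance $53,225 + $61,725 = $114,950; Quinlan $53,225 + $102,850 = $156,075; Orozco $53,225 + $20,575 = $73,800.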